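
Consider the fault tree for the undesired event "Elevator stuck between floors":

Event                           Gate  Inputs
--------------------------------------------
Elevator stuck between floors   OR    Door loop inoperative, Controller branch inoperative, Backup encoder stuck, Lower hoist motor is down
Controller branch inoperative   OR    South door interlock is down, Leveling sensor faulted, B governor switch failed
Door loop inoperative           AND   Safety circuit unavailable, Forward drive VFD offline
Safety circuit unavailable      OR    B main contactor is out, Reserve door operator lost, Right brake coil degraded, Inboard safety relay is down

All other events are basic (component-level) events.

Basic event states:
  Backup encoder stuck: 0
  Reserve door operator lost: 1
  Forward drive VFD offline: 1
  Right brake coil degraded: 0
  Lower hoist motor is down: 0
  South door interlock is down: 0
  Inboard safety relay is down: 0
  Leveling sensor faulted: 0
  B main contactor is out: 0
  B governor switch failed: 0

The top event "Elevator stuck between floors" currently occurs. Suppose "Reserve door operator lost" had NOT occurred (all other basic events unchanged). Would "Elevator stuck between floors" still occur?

Counterfactual: set "Reserve door operator lost" to not occurred.
Safety circuit unavailable [OR]: B main contactor is out=not, Reserve door operator lost=not, Right brake coil degraded=not, Inboard safety relay is down=not → no input occurs → does not occur.
Door loop inoperative [AND]: Safety circuit unavailable=not, Forward drive VFD offline=occurs → not all inputs occur → does not occur.
Controller branch inoperative [OR]: South door interlock is down=not, Leveling sensor faulted=not, B governor switch failed=not → no input occurs → does not occur.
Elevator stuck between floors [OR]: Door loop inoperative=not, Controller branch inoperative=not, Backup encoder stuck=not, Lower hoist motor is down=not → no input occurs → does not occur.

No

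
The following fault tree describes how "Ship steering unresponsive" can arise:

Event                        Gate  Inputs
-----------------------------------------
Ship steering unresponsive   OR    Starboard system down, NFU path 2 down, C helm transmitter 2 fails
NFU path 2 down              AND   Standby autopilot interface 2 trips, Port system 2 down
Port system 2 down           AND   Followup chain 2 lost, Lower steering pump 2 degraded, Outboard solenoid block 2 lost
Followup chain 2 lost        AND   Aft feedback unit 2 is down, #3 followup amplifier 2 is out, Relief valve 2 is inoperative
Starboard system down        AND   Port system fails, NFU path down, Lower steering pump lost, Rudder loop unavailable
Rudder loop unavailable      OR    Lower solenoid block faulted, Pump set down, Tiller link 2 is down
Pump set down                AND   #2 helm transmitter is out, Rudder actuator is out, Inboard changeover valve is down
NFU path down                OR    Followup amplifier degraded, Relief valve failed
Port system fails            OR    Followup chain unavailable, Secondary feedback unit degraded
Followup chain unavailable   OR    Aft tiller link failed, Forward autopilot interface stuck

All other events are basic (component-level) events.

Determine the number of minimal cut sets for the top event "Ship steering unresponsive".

20

Followup chain unavailable [OR]: union of children's cut sets → 2 cut set(s).
Port system fails [OR]: union of children's cut sets → 3 cut set(s).
NFU path down [OR]: union of children's cut sets → 2 cut set(s).
Pump set down [AND]: one cut set from each child combined → 1 × 1 × 1 = 1 cut set(s).
Rudder loop unavailable [OR]: union of children's cut sets → 3 cut set(s).
Starboard system down [AND]: one cut set from each child combined → 3 × 2 × 1 × 3 = 18 cut set(s).
Followup chain 2 lost [AND]: one cut set from each child combined → 1 × 1 × 1 = 1 cut set(s).
Port system 2 down [AND]: one cut set from each child combined → 1 × 1 × 1 = 1 cut set(s).
NFU path 2 down [AND]: one cut set from each child combined → 1 × 1 = 1 cut set(s).
Ship steering unresponsive [OR]: union of children's cut sets → 20 cut set(s).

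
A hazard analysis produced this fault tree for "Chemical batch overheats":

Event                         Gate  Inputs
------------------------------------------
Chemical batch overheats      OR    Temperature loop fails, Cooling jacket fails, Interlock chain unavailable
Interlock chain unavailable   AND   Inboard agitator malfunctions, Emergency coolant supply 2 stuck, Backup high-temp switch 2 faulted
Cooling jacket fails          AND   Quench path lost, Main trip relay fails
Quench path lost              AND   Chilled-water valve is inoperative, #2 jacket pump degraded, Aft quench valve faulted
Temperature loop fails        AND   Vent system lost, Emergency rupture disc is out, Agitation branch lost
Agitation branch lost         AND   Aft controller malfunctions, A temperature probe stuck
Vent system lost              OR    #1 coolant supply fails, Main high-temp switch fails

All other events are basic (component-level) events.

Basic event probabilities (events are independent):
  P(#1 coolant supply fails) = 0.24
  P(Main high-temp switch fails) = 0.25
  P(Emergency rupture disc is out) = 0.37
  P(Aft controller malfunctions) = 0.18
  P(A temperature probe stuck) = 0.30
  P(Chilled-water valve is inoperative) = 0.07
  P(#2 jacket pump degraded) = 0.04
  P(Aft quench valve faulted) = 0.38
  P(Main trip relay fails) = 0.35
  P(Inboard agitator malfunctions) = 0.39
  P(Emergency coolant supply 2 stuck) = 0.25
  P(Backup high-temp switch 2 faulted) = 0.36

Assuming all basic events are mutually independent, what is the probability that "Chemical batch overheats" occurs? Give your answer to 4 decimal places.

0.0437

P(Vent system lost) [OR] = 1 − (1−0.24) × (1−0.25) = 0.430000
P(Agitation branch lost) [AND] = 0.18 × 0.30 = 0.054000
P(Temperature loop fails) [AND] = 0.430000 × 0.37 × 0.054000 = 0.008591
P(Quench path lost) [AND] = 0.07 × 0.04 × 0.38 = 0.001064
P(Cooling jacket fails) [AND] = 0.001064 × 0.35 = 0.000372
P(Interlock chain unavailable) [AND] = 0.39 × 0.25 × 0.36 = 0.035100
P(Chemical batch overheats) [OR] = 1 − (1−0.008591) × (1−0.000372) × (1−0.035100) = 0.043745
Rounded to 4 decimal places: P(Chemical batch overheats) ≈ 0.0437.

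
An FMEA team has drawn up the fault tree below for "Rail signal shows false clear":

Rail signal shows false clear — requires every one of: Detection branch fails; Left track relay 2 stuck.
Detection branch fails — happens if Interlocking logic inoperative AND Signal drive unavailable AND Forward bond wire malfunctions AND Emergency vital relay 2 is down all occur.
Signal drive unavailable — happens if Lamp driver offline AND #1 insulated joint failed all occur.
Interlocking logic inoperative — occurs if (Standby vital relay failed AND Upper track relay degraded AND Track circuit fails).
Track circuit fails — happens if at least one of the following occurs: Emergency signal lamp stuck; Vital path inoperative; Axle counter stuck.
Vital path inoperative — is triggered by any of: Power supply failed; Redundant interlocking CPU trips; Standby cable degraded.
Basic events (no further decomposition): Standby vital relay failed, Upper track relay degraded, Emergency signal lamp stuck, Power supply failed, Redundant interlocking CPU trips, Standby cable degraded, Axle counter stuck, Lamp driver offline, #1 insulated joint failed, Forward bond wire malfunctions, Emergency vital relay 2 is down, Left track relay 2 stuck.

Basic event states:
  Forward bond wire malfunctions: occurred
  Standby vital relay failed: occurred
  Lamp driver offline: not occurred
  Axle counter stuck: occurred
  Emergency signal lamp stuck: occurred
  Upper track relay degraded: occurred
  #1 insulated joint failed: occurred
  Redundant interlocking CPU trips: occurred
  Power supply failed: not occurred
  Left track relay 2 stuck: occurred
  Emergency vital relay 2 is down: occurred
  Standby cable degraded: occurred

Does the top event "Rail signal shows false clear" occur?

No

Vital path inoperative [OR]: Power supply failed=not, Redundant interlocking CPU trips=occurs, Standby cable degraded=occurs → at least one input occurs → occurs.
Track circuit fails [OR]: Emergency signal lamp stuck=occurs, Vital path inoperative=occurs, Axle counter stuck=occurs → at least one input occurs → occurs.
Interlocking logic inoperative [AND]: Standby vital relay failed=occurs, Upper track relay degraded=occurs, Track circuit fails=occurs → all inputs occur → occurs.
Signal drive unavailable [AND]: Lamp driver offline=not, #1 insulated joint failed=occurs → not all inputs occur → does not occur.
Detection branch fails [AND]: Interlocking logic inoperative=occurs, Signal drive unavailable=not, Forward bond wire malfunctions=occurs, Emergency vital relay 2 is down=occurs → not all inputs occur → does not occur.
Rail signal shows false clear [AND]: Detection branch fails=not, Left track relay 2 stuck=occurs → not all inputs occur → does not occur.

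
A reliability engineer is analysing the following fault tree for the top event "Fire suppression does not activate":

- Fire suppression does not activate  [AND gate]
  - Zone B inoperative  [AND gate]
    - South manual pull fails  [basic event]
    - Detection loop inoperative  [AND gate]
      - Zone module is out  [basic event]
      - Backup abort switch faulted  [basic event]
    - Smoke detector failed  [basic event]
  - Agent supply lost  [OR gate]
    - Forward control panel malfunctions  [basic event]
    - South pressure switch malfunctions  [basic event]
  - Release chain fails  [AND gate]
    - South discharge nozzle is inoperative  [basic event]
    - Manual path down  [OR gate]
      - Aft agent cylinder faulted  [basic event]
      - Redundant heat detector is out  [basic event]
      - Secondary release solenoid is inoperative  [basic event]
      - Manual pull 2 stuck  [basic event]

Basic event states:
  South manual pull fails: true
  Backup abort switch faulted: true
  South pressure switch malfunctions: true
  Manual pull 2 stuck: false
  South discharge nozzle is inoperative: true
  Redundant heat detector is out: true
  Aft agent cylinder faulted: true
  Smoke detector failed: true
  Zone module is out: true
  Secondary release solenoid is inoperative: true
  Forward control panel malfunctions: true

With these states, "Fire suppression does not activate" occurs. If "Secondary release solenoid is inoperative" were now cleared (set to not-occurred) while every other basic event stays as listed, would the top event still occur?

Yes

Counterfactual: set "Secondary release solenoid is inoperative" to not occurred.
Detection loop inoperative [AND]: Zone module is out=occurs, Backup abort switch faulted=occurs → all inputs occur → occurs.
Zone B inoperative [AND]: South manual pull fails=occurs, Detection loop inoperative=occurs, Smoke detector failed=occurs → all inputs occur → occurs.
Agent supply lost [OR]: Forward control panel malfunctions=occurs, South pressure switch malfunctions=occurs → at least one input occurs → occurs.
Manual path down [OR]: Aft agent cylinder faulted=occurs, Redundant heat detector is out=occurs, Secondary release solenoid is inoperative=not, Manual pull 2 stuck=not → at least one input occurs → occurs.
Release chain fails [AND]: South discharge nozzle is inoperative=occurs, Manual path down=occurs → all inputs occur → occurs.
Fire suppression does not activate [AND]: Zone B inoperative=occurs, Agent supply lost=occurs, Release chain fails=occurs → all inputs occur → occurs.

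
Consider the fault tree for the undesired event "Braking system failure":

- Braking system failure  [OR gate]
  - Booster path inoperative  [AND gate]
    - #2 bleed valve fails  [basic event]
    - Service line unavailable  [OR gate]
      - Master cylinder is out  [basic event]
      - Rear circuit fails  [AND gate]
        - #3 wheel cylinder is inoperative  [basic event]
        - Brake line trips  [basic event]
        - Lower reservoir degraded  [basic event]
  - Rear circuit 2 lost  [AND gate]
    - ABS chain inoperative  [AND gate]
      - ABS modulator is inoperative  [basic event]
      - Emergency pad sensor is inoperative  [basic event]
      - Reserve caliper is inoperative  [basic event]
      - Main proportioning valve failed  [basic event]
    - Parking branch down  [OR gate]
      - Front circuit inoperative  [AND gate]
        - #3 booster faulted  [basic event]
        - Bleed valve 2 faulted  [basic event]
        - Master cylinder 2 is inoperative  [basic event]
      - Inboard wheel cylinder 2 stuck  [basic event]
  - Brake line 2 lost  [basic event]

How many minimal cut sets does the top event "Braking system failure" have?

Rear circuit fails [AND]: one cut set from each child combined → 1 × 1 × 1 = 1 cut set(s).
Service line unavailable [OR]: union of children's cut sets → 2 cut set(s).
Booster path inoperative [AND]: one cut set from each child combined → 1 × 2 = 2 cut set(s).
ABS chain inoperative [AND]: one cut set from each child combined → 1 × 1 × 1 × 1 = 1 cut set(s).
Front circuit inoperative [AND]: one cut set from each child combined → 1 × 1 × 1 = 1 cut set(s).
Parking branch down [OR]: union of children's cut sets → 2 cut set(s).
Rear circuit 2 lost [AND]: one cut set from each child combined → 1 × 2 = 2 cut set(s).
Braking system failure [OR]: union of children's cut sets → 5 cut set(s).
Minimal cut sets: {#2 bleed valve fails, Master cylinder is out}; {#2 bleed valve fails, #3 wheel cylinder is inoperative, Brake line trips, Lower reservoir degraded}; {#3 booster faulted, ABS modulator is inoperative, Bleed valve 2 faulted, Emergency pad sensor is inoperative, Main proportioning valve failed, Master cylinder 2 is inoperative, Reserve caliper is inoperative}; {ABS modulator is inoperative, Emergency pad sensor is inoperative, Inboard wheel cylinder 2 stuck, Main proportioning valve failed, Reserve caliper is inoperative}; {Brake line 2 lost}.

5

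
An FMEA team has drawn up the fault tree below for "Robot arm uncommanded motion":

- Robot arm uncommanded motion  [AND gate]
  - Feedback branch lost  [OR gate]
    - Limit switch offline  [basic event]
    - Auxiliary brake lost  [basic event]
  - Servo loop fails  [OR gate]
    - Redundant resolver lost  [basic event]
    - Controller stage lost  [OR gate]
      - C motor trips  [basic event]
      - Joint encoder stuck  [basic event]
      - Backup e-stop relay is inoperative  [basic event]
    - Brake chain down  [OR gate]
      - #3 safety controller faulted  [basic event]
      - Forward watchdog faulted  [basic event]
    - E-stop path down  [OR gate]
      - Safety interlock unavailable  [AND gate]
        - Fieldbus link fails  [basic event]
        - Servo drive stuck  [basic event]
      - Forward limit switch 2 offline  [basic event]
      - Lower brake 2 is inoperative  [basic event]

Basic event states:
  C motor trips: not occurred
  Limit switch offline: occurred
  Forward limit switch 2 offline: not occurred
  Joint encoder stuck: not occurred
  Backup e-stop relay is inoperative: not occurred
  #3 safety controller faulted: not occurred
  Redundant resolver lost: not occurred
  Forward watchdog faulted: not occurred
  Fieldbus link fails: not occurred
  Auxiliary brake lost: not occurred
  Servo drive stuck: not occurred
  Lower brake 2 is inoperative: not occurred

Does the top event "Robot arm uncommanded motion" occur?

Feedback branch lost [OR]: Limit switch offline=occurs, Auxiliary brake lost=not → at least one input occurs → occurs.
Controller stage lost [OR]: C motor trips=not, Joint encoder stuck=not, Backup e-stop relay is inoperative=not → no input occurs → does not occur.
Brake chain down [OR]: #3 safety controller faulted=not, Forward watchdog faulted=not → no input occurs → does not occur.
Safety interlock unavailable [AND]: Fieldbus link fails=not, Servo drive stuck=not → not all inputs occur → does not occur.
E-stop path down [OR]: Safety interlock unavailable=not, Forward limit switch 2 offline=not, Lower brake 2 is inoperative=not → no input occurs → does not occur.
Servo loop fails [OR]: Redundant resolver lost=not, Controller stage lost=not, Brake chain down=not, E-stop path down=not → no input occurs → does not occur.
Robot arm uncommanded motion [AND]: Feedback branch lost=occurs, Servo loop fails=not → not all inputs occur → does not occur.

No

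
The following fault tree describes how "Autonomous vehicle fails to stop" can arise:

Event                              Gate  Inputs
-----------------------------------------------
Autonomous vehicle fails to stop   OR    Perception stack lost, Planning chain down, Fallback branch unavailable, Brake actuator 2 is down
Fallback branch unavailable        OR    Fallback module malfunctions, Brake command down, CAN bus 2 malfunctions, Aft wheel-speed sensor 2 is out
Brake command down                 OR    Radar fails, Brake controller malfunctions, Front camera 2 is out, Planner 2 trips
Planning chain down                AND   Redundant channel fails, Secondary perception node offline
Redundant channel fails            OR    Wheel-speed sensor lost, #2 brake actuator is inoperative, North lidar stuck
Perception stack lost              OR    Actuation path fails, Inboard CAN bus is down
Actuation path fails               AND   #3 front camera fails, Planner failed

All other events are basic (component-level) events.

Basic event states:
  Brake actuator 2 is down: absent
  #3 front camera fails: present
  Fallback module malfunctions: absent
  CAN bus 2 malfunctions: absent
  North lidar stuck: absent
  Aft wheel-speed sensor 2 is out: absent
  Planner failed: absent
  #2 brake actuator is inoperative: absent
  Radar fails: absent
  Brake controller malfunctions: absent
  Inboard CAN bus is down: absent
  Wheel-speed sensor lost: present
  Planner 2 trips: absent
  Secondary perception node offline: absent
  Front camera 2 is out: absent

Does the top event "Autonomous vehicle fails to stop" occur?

No

Actuation path fails [AND]: #3 front camera fails=occurs, Planner failed=not → not all inputs occur → does not occur.
Perception stack lost [OR]: Actuation path fails=not, Inboard CAN bus is down=not → no input occurs → does not occur.
Redundant channel fails [OR]: Wheel-speed sensor lost=occurs, #2 brake actuator is inoperative=not, North lidar stuck=not → at least one input occurs → occurs.
Planning chain down [AND]: Redundant channel fails=occurs, Secondary perception node offline=not → not all inputs occur → does not occur.
Brake command down [OR]: Radar fails=not, Brake controller malfunctions=not, Front camera 2 is out=not, Planner 2 trips=not → no input occurs → does not occur.
Fallback branch unavailable [OR]: Fallback module malfunctions=not, Brake command down=not, CAN bus 2 malfunctions=not, Aft wheel-speed sensor 2 is out=not → no input occurs → does not occur.
Autonomous vehicle fails to stop [OR]: Perception stack lost=not, Planning chain down=not, Fallback branch unavailable=not, Brake actuator 2 is down=not → no input occurs → does not occur.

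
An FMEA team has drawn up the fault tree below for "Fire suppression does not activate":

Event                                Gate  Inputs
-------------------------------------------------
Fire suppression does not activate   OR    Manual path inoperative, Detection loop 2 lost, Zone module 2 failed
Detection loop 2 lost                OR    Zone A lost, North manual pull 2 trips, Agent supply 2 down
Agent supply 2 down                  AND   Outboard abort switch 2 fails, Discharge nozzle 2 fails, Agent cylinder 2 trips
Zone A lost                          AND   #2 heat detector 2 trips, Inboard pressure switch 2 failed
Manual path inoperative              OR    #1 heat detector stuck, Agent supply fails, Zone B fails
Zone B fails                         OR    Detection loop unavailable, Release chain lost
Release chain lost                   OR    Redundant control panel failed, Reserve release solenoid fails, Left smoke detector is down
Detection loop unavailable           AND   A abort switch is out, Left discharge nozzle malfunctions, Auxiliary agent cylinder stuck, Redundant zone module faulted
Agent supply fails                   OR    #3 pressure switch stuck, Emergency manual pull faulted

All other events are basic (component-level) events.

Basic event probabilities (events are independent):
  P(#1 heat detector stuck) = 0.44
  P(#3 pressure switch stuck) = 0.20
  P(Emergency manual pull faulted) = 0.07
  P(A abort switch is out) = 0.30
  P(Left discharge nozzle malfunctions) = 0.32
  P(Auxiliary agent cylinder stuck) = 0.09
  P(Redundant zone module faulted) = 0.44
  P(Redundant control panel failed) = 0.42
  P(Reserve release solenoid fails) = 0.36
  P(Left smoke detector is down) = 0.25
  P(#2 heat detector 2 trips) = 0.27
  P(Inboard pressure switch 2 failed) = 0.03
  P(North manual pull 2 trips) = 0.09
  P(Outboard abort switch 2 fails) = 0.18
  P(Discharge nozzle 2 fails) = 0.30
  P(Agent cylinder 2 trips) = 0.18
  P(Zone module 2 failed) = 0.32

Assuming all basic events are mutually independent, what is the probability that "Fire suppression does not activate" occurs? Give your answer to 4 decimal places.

P(Agent supply fails) [OR] = 1 − (1−0.20) × (1−0.07) = 0.256000
P(Detection loop unavailable) [AND] = 0.30 × 0.32 × 0.09 × 0.44 = 0.003802
P(Release chain lost) [OR] = 1 − (1−0.42) × (1−0.36) × (1−0.25) = 0.721600
P(Zone B fails) [OR] = 1 − (1−0.003802) × (1−0.721600) = 0.722658
P(Manual path inoperative) [OR] = 1 − (1−0.44) × (1−0.256000) × (1−0.722658) = 0.884448
P(Zone A lost) [AND] = 0.27 × 0.03 = 0.008100
P(Agent supply 2 down) [AND] = 0.18 × 0.30 × 0.18 = 0.009720
P(Detection loop 2 lost) [OR] = 1 − (1−0.008100) × (1−0.09) × (1−0.009720) = 0.106145
P(Fire suppression does not activate) [OR] = 1 − (1−0.884448) × (1−0.106145) × (1−0.32) = 0.929765
Rounded to 4 decimal places: P(Fire suppression does not activate) ≈ 0.9298.

0.9298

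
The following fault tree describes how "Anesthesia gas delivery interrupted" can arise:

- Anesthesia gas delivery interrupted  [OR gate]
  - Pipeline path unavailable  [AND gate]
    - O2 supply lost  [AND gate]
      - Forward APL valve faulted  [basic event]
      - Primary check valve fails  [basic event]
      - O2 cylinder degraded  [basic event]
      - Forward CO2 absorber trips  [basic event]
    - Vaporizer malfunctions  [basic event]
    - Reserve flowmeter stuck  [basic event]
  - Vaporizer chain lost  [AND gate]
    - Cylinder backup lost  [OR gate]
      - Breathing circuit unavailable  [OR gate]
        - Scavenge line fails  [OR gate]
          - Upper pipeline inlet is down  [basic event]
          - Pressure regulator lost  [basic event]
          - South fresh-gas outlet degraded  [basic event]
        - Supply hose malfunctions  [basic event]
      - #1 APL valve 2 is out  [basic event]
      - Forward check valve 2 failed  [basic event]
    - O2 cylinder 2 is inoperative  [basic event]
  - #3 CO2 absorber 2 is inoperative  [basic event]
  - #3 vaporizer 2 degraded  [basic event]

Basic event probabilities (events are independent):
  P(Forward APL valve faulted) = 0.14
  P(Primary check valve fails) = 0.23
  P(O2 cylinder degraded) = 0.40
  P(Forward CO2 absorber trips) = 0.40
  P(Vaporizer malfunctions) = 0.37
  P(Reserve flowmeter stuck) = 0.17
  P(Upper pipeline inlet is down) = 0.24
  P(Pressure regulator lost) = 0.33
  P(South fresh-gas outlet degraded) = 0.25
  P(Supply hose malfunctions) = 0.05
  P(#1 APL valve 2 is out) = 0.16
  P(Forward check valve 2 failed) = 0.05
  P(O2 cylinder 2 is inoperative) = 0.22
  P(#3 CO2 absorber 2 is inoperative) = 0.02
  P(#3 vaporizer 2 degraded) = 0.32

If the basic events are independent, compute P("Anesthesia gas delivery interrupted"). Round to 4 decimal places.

0.4379

P(O2 supply lost) [AND] = 0.14 × 0.23 × 0.40 × 0.40 = 0.005152
P(Pipeline path unavailable) [AND] = 0.005152 × 0.37 × 0.17 = 0.000324
P(Scavenge line fails) [OR] = 1 − (1−0.24) × (1−0.33) × (1−0.25) = 0.618100
P(Breathing circuit unavailable) [OR] = 1 − (1−0.618100) × (1−0.05) = 0.637195
P(Cylinder backup lost) [OR] = 1 − (1−0.637195) × (1−0.16) × (1−0.05) = 0.710482
P(Vaporizer chain lost) [AND] = 0.710482 × 0.22 = 0.156306
P(Anesthesia gas delivery interrupted) [OR] = 1 − (1−0.000324) × (1−0.156306) × (1−0.02) × (1−0.32) = 0.437944
Rounded to 4 decimal places: P(Anesthesia gas delivery interrupted) ≈ 0.4379.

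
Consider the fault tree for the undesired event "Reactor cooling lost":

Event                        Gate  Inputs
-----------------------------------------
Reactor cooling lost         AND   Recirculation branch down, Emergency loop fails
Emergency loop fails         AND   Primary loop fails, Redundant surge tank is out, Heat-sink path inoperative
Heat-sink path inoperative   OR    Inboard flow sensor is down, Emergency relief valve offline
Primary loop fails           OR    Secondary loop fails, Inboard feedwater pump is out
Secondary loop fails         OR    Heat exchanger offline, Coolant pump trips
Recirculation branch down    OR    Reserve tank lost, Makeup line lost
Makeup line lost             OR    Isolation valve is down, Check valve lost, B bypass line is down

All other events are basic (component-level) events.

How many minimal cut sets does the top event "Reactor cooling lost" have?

Makeup line lost [OR]: union of children's cut sets → 3 cut set(s).
Recirculation branch down [OR]: union of children's cut sets → 4 cut set(s).
Secondary loop fails [OR]: union of children's cut sets → 2 cut set(s).
Primary loop fails [OR]: union of children's cut sets → 3 cut set(s).
Heat-sink path inoperative [OR]: union of children's cut sets → 2 cut set(s).
Emergency loop fails [AND]: one cut set from each child combined → 3 × 1 × 2 = 6 cut set(s).
Reactor cooling lost [AND]: one cut set from each child combined → 4 × 6 = 24 cut set(s).

24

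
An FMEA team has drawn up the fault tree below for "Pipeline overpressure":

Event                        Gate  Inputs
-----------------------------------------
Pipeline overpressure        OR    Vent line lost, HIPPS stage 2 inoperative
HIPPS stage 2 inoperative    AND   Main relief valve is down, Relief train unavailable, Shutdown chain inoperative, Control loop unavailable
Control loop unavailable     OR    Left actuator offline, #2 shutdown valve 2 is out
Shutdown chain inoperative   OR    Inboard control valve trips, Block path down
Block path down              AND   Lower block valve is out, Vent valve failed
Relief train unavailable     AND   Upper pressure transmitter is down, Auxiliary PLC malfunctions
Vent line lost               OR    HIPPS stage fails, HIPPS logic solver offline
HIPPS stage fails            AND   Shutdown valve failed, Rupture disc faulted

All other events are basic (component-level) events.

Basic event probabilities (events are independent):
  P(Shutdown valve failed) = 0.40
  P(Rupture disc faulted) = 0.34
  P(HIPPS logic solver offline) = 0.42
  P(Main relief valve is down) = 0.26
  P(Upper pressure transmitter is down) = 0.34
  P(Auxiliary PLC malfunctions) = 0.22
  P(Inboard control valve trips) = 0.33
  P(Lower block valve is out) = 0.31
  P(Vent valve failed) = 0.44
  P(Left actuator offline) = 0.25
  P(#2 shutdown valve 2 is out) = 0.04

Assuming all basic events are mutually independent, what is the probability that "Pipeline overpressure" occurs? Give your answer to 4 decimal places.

0.5000

P(HIPPS stage fails) [AND] = 0.40 × 0.34 = 0.136000
P(Vent line lost) [OR] = 1 − (1−0.136000) × (1−0.42) = 0.498880
P(Relief train unavailable) [AND] = 0.34 × 0.22 = 0.074800
P(Block path down) [AND] = 0.31 × 0.44 = 0.136400
P(Shutdown chain inoperative) [OR] = 1 − (1−0.33) × (1−0.136400) = 0.421388
P(Control loop unavailable) [OR] = 1 − (1−0.25) × (1−0.04) = 0.280000
P(HIPPS stage 2 inoperative) [AND] = 0.26 × 0.074800 × 0.421388 × 0.280000 = 0.002295
P(Pipeline overpressure) [OR] = 1 − (1−0.498880) × (1−0.002295) = 0.500030
Rounded to 4 decimal places: P(Pipeline overpressure) ≈ 0.5000.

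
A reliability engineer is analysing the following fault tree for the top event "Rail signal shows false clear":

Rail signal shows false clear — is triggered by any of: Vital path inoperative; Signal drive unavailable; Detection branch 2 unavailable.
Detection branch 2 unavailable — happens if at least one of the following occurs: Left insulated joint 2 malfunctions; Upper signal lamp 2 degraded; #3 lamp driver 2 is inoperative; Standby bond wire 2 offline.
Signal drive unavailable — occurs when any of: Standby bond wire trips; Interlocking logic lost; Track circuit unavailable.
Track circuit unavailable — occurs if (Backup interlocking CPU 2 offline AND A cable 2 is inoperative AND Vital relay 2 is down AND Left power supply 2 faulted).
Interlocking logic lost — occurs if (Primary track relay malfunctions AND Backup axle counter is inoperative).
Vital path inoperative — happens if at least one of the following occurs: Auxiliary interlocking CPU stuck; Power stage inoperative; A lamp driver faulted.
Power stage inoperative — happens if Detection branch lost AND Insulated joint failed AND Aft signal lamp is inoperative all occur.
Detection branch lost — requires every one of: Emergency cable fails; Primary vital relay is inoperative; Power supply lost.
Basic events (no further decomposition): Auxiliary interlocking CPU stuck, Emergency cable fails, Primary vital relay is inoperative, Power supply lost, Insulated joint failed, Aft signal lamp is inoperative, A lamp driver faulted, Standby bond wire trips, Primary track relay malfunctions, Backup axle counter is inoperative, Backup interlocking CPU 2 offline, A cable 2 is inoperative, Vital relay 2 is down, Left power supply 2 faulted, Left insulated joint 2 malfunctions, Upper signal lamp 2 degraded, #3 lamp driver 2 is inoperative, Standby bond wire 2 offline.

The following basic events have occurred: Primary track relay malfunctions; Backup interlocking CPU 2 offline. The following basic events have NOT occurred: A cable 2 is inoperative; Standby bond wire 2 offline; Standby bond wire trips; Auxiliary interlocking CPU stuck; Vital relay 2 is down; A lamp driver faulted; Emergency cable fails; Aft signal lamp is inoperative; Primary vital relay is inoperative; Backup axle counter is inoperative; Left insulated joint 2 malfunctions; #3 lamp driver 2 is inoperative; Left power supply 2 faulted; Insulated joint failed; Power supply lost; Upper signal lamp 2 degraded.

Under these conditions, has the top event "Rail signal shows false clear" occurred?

No

Detection branch lost [AND]: Emergency cable fails=not, Primary vital relay is inoperative=not, Power supply lost=not → not all inputs occur → does not occur.
Power stage inoperative [AND]: Detection branch lost=not, Insulated joint failed=not, Aft signal lamp is inoperative=not → not all inputs occur → does not occur.
Vital path inoperative [OR]: Auxiliary interlocking CPU stuck=not, Power stage inoperative=not, A lamp driver faulted=not → no input occurs → does not occur.
Interlocking logic lost [AND]: Primary track relay malfunctions=occurs, Backup axle counter is inoperative=not → not all inputs occur → does not occur.
Track circuit unavailable [AND]: Backup interlocking CPU 2 offline=occurs, A cable 2 is inoperative=not, Vital relay 2 is down=not, Left power supply 2 faulted=not → not all inputs occur → does not occur.
Signal drive unavailable [OR]: Standby bond wire trips=not, Interlocking logic lost=not, Track circuit unavailable=not → no input occurs → does not occur.
Detection branch 2 unavailable [OR]: Left insulated joint 2 malfunctions=not, Upper signal lamp 2 degraded=not, #3 lamp driver 2 is inoperative=not, Standby bond wire 2 offline=not → no input occurs → does not occur.
Rail signal shows false clear [OR]: Vital path inoperative=not, Signal drive unavailable=not, Detection branch 2 unavailable=not → no input occurs → does not occur.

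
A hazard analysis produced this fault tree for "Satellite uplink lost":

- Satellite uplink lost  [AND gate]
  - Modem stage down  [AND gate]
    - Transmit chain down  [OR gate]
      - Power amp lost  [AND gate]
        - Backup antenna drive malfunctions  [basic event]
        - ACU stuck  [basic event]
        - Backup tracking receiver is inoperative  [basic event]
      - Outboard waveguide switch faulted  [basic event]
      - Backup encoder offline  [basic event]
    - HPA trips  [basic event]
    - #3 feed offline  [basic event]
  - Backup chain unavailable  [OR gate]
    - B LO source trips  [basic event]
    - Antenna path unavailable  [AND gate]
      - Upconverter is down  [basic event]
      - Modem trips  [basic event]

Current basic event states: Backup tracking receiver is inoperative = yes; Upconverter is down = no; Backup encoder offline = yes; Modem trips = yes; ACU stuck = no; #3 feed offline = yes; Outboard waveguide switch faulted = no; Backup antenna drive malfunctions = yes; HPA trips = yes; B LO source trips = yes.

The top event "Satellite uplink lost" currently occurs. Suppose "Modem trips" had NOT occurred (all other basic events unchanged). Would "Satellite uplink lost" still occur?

Counterfactual: set "Modem trips" to not occurred.
Power amp lost [AND]: Backup antenna drive malfunctions=occurs, ACU stuck=not, Backup tracking receiver is inoperative=occurs → not all inputs occur → does not occur.
Transmit chain down [OR]: Power amp lost=not, Outboard waveguide switch faulted=not, Backup encoder offline=occurs → at least one input occurs → occurs.
Modem stage down [AND]: Transmit chain down=occurs, HPA trips=occurs, #3 feed offline=occurs → all inputs occur → occurs.
Antenna path unavailable [AND]: Upconverter is down=not, Modem trips=not → not all inputs occur → does not occur.
Backup chain unavailable [OR]: B LO source trips=occurs, Antenna path unavailable=not → at least one input occurs → occurs.
Satellite uplink lost [AND]: Modem stage down=occurs, Backup chain unavailable=occurs → all inputs occur → occurs.

Yes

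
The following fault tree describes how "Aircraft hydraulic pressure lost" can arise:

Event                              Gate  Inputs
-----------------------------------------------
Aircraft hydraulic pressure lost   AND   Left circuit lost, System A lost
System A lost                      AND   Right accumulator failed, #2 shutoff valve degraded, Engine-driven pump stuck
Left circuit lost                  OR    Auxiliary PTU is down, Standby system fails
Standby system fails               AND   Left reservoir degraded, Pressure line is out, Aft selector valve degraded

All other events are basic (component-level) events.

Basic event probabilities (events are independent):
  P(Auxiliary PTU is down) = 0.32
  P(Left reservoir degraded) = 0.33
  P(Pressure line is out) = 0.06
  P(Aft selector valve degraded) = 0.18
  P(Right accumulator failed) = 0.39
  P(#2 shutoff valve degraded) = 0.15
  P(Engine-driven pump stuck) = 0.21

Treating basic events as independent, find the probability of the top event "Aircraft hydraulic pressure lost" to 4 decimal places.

P(Standby system fails) [AND] = 0.33 × 0.06 × 0.18 = 0.003564
P(Left circuit lost) [OR] = 1 − (1−0.32) × (1−0.003564) = 0.322424
P(System A lost) [AND] = 0.39 × 0.15 × 0.21 = 0.012285
P(Aircraft hydraulic pressure lost) [AND] = 0.322424 × 0.012285 = 0.003961
Rounded to 4 decimal places: P(Aircraft hydraulic pressure lost) ≈ 0.0040.

0.0040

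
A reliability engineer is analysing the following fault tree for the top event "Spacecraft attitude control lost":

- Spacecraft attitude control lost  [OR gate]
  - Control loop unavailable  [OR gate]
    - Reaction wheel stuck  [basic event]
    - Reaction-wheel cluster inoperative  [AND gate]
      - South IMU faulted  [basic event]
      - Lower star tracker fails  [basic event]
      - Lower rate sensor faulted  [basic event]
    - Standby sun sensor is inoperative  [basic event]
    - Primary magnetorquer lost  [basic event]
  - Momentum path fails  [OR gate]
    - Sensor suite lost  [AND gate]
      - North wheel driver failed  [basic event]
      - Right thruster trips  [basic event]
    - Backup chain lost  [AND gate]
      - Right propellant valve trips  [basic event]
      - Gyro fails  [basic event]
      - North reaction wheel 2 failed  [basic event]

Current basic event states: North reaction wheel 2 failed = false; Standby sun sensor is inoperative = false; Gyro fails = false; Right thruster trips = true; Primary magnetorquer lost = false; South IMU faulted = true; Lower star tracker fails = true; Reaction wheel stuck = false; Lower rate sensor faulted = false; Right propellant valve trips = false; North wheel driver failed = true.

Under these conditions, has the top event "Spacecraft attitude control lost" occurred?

Reaction-wheel cluster inoperative [AND]: South IMU faulted=occurs, Lower star tracker fails=occurs, Lower rate sensor faulted=not → not all inputs occur → does not occur.
Control loop unavailable [OR]: Reaction wheel stuck=not, Reaction-wheel cluster inoperative=not, Standby sun sensor is inoperative=not, Primary magnetorquer lost=not → no input occurs → does not occur.
Sensor suite lost [AND]: North wheel driver failed=occurs, Right thruster trips=occurs → all inputs occur → occurs.
Backup chain lost [AND]: Right propellant valve trips=not, Gyro fails=not, North reaction wheel 2 failed=not → not all inputs occur → does not occur.
Momentum path fails [OR]: Sensor suite lost=occurs, Backup chain lost=not → at least one input occurs → occurs.
Spacecraft attitude control lost [OR]: Control loop unavailable=not, Momentum path fails=occurs → at least one input occurs → occurs.

Yes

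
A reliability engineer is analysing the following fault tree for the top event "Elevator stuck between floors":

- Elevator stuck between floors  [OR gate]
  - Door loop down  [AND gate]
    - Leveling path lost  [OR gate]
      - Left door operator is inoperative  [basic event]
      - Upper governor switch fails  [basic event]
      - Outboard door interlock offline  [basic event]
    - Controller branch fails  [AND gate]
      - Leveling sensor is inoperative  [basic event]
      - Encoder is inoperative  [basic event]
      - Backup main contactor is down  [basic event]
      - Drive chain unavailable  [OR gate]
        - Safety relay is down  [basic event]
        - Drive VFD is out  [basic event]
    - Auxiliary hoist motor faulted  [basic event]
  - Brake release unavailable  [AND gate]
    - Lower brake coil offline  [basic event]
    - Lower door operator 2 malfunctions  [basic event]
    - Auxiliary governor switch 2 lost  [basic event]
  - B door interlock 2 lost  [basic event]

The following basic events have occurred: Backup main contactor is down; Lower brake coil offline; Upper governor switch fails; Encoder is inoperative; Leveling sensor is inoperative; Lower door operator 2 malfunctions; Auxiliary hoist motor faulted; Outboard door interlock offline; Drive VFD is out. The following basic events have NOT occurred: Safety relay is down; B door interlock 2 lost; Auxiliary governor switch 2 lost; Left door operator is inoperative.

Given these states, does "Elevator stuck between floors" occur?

Yes

Leveling path lost [OR]: Left door operator is inoperative=not, Upper governor switch fails=occurs, Outboard door interlock offline=occurs → at least one input occurs → occurs.
Drive chain unavailable [OR]: Safety relay is down=not, Drive VFD is out=occurs → at least one input occurs → occurs.
Controller branch fails [AND]: Leveling sensor is inoperative=occurs, Encoder is inoperative=occurs, Backup main contactor is down=occurs, Drive chain unavailable=occurs → all inputs occur → occurs.
Door loop down [AND]: Leveling path lost=occurs, Controller branch fails=occurs, Auxiliary hoist motor faulted=occurs → all inputs occur → occurs.
Brake release unavailable [AND]: Lower brake coil offline=occurs, Lower door operator 2 malfunctions=occurs, Auxiliary governor switch 2 lost=not → not all inputs occur → does not occur.
Elevator stuck between floors [OR]: Door loop down=occurs, Brake release unavailable=not, B door interlock 2 lost=not → at least one input occurs → occurs.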